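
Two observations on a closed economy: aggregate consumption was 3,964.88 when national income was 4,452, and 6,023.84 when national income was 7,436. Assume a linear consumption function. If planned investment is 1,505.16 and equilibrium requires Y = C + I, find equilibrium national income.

Y = 7736

MPC = (6023.84 − 3964.88)/(7436 − 4452) = 2058.96/2984 = 0.69
a = 3964.88 − 0.69(4452) = 893
Equilibrium: Y = 893 + 0.69Y + 1505.16
0.31Y = 2398.16, so Y = 2398.16/0.31 = 7736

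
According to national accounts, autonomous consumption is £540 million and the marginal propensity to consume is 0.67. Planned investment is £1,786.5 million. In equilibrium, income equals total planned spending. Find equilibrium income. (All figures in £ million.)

Y = 7050

Y = C + I = 540 + 0.67Y + 1786.5
Y − 0.67Y = 2326.5
0.33Y = 2326.5, so Y = 2326.5/0.33 = 7050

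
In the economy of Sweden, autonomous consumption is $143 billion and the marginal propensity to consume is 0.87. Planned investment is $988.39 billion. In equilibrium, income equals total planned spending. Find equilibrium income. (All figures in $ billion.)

Y = 8703

Y = C + I = 143 + 0.87Y + 988.39
Y − 0.87Y = 1131.39
0.13Y = 1131.39, so Y = 1131.39/0.13 = 8703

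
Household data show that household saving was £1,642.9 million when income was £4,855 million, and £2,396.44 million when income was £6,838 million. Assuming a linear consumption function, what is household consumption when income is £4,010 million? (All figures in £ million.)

C = 2688.2

MPS = ΔS/ΔY = (2396.44 − 1642.9)/(6838 − 4855) = 753.54/1983 = 0.38
MPC = 1 − MPS = 0.62
Autonomous saving = 1642.9 − 0.38(4855) = -202, so a = 202
C = 202 + 0.62(4010) = 202 + 2486.2 = 2688.2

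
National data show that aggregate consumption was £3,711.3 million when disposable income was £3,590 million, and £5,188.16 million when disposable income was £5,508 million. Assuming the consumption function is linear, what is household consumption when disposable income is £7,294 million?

C = 6563.38

MPC = (5188.16 − 3711.3)/(5508 − 3590) = 1476.86/1918 = 0.77
a = 3711.3 − 0.77(3590) = 3711.3 − 2764.3 = 947
C = 947 + 0.77(7294) = 947 + 5616.38 = 6563.38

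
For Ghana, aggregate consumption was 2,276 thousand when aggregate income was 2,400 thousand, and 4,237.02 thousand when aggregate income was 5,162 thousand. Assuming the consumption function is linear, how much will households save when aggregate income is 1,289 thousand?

MPC = (4237.02 − 2276)/(5162 − 2400) = 1961.02/2762 = 0.71
a = 2276 − 0.71(2400) = 2276 − 1704 = 572
C = 572 + 0.71(1289) = 1487.19
S = 1289 − 1487.19 = -198.19

S = -198.19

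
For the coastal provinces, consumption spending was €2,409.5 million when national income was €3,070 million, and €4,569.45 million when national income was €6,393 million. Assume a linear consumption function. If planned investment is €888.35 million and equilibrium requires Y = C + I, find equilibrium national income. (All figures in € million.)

MPC = (4569.45 − 2409.5)/(6393 − 3070) = 2159.95/3323 = 0.65
a = 2409.5 − 0.65(3070) = 414
Equilibrium: Y = 414 + 0.65Y + 888.35
0.35Y = 1302.35, so Y = 1302.35/0.35 = 3721

Y = 3721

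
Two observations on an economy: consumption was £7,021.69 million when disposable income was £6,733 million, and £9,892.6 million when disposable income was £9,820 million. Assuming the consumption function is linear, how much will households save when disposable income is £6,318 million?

MPC = (9892.6 − 7021.69)/(9820 − 6733) = 2870.91/3087 = 0.93
a = 7021.69 − 0.93(6733) = 7021.69 − 6261.69 = 760
C = 760 + 0.93(6318) = 6635.74
S = 6318 − 6635.74 = -317.74

S = -317.74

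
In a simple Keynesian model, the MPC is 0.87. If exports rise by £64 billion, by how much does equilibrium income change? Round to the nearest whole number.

The multiplier is 1/(1 − MPC) = 1/0.13.
ΔY = 64/0.13 = 492.31 ≈ 492

ΔY ≈ 492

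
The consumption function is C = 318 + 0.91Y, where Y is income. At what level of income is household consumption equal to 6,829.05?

Y = 7155

318 + 0.91Y = 6829.05
0.91Y = 6511.05, so Y = 6511.05/0.91 = 7155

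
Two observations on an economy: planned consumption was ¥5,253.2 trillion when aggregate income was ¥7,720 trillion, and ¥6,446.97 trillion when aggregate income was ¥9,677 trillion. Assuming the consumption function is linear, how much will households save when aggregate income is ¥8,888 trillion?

MPC = (6446.97 − 5253.2)/(9677 − 7720) = 1193.77/1957 = 0.61
a = 5253.2 − 0.61(7720) = 5253.2 − 4709.2 = 544
C = 544 + 0.61(8888) = 5965.68
S = 8888 − 5965.68 = 2922.32

S = 2922.32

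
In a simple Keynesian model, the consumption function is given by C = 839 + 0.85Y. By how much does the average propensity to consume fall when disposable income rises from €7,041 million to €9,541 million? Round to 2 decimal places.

ΔAPC = 0.03

At Y = 7041: C = 839 + 0.85(7041) = 6823.85, APC = 6823.85/7041 = 0.969
At Y = 9541: C = 8948.85, APC = 8948.85/9541 = 0.938
Fall in APC = 0.969 − 0.938 = 0.031 ≈ 0.03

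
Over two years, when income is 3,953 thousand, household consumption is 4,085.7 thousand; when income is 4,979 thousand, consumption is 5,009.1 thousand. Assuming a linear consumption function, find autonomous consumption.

MPC = ΔC/ΔY = (5009.1 − 4085.7)/(4979 − 3953) = 923.4/1026 = 0.9
a = C − MPC·Y = 4085.7 − 0.9(3953) = 4085.7 − 3557.7 = 528

a = 528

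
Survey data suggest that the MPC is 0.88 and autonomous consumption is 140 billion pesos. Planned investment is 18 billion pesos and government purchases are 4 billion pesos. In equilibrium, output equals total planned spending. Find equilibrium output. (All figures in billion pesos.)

Y = 1350

Y = C + I + G = 140 + 0.88Y + 18 + 4
Y − 0.88Y = 162
0.12Y = 162, so Y = 162/0.12 = 1350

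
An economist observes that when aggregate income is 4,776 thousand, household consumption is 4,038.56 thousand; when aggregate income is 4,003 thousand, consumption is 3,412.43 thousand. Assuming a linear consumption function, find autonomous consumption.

MPC = ΔC/ΔY = (4038.56 − 3412.43)/(4776 − 4003) = 626.13/773 = 0.81
a = C − MPC·Y = 3412.43 − 0.81(4003) = 3412.43 − 3242.43 = 170

a = 170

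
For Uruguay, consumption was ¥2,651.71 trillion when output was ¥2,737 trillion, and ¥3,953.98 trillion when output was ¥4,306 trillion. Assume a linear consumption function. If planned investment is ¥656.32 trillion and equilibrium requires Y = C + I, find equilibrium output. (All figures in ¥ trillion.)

Y = 6096

MPC = (3953.98 − 2651.71)/(4306 − 2737) = 1302.27/1569 = 0.83
a = 2651.71 − 0.83(2737) = 380
Equilibrium: Y = 380 + 0.83Y + 656.32
0.17Y = 1036.32, so Y = 1036.32/0.17 = 6096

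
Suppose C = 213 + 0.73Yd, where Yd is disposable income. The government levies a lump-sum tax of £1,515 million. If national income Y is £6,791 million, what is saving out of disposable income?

Yd = Y − T = 6791 − 1515 = 5276
C = 213 + 0.73(5276) = 213 + 3851.48 = 4064.48
S = Yd − C = 5276 − 4064.48 = 1211.52

S = 1211.52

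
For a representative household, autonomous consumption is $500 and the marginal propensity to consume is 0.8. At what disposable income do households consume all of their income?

Y = 2500

At break-even, C = Y: 500 + 0.8Y = Y
0.2Y = 500, so Y = 500/0.2 = 2500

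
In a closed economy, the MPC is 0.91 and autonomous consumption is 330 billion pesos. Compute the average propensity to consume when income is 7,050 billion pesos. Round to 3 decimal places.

APC = 0.957

C = 330 + 0.91(7050) = 6745.5
APC = C/Y = 6745.5/7050 = 0.957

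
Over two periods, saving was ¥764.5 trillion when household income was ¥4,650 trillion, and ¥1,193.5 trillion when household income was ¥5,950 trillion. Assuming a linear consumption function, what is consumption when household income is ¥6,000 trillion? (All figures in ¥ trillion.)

MPS = ΔS/ΔY = (1193.5 − 764.5)/(5950 − 4650) = 429/1300 = 0.33
MPC = 1 − MPS = 0.67
Autonomous saving = 764.5 − 0.33(4650) = -770, so a = 770
C = 770 + 0.67(6000) = 770 + 4020 = 4790

C = 4790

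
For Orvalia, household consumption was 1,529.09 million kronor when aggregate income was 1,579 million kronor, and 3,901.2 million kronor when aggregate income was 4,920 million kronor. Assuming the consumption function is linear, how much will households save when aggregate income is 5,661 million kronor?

S = 1233.69

MPC = (3901.2 − 1529.09)/(4920 − 1579) = 2372.11/3341 = 0.71
a = 1529.09 − 0.71(1579) = 1529.09 − 1121.09 = 408
C = 408 + 0.71(5661) = 4427.31
S = 5661 − 4427.31 = 1233.69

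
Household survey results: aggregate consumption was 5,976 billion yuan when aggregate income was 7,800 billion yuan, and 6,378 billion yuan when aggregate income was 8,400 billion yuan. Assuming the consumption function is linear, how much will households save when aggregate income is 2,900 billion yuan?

MPC = (6378 − 5976)/(8400 − 7800) = 402/600 = 0.67
a = 5976 − 0.67(7800) = 5976 − 5226 = 750
C = 750 + 0.67(2900) = 2693
S = 2900 − 2693 = 207

S = 207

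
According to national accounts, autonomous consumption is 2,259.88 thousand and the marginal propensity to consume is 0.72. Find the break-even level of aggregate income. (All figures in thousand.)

Y = 8071

At break-even, C = Y: 2259.88 + 0.72Y = Y
0.28Y = 2259.88, so Y = 2259.88/0.28 = 8071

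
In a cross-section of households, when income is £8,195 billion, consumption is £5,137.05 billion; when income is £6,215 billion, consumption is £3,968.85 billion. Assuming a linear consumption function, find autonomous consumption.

MPC = ΔC/ΔY = (5137.05 − 3968.85)/(8195 − 6215) = 1168.2/1980 = 0.59
a = C − MPC·Y = 3968.85 − 0.59(6215) = 3968.85 − 3666.85 = 302

a = 302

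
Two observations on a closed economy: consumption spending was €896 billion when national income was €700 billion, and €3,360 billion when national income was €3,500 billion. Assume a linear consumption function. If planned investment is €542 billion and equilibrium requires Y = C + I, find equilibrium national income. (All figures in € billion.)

MPC = (3360 − 896)/(3500 − 700) = 2464/2800 = 0.88
a = 896 − 0.88(700) = 280
Equilibrium: Y = 280 + 0.88Y + 542
0.12Y = 822, so Y = 822/0.12 = 6850

Y = 6850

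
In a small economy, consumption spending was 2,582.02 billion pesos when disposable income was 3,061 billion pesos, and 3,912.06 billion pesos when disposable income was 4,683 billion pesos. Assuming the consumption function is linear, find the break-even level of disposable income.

MPC = (3912.06 − 2582.02)/(4683 − 3061) = 1330.04/1622 = 0.82
a = 2582.02 − 0.82(3061) = 2582.02 − 2510.02 = 72
Break-even: Y = a/(1−MPC) = 72/0.18 = 400

Y = 400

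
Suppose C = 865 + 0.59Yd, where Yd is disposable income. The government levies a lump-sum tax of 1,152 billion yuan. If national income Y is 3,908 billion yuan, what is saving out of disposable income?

S = 264.96

Yd = Y − T = 3908 − 1152 = 2756
C = 865 + 0.59(2756) = 865 + 1626.04 = 2491.04
S = Yd − C = 2756 − 2491.04 = 264.96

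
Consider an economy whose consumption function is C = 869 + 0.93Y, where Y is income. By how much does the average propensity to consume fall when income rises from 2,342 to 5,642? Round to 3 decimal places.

ΔAPC = 0.217

At Y = 2342: C = 869 + 0.93(2342) = 3047.06, APC = 3047.06/2342 = 1.3011
At Y = 5642: C = 6116.06, APC = 6116.06/5642 = 1.0840
Fall in APC = 1.3011 − 1.0840 = 0.2171 ≈ 0.217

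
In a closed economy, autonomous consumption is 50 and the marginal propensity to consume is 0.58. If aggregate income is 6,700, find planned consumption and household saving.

C = 50 + 0.58(6700) = 50 + 3886 = 3936
S = Y − C = 6700 − 3936 = 2764

C = 3936; S = 2764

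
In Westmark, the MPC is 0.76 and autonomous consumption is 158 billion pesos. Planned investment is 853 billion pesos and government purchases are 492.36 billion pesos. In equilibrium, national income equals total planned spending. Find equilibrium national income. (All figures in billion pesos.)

Y = C + I + G = 158 + 0.76Y + 853 + 492.36
Y − 0.76Y = 1503.36
0.24Y = 1503.36, so Y = 1503.36/0.24 = 6264

Y = 6264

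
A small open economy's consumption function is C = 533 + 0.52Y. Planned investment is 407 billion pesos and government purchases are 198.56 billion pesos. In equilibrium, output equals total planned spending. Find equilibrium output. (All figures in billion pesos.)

Y = 2372

Y = C + I + G = 533 + 0.52Y + 407 + 198.56
Y − 0.52Y = 1138.56
0.48Y = 1138.56, so Y = 1138.56/0.48 = 2372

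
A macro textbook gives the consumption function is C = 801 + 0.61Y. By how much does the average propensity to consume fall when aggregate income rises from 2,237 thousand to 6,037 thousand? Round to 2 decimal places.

At Y = 2237: C = 801 + 0.61(2237) = 2165.57, APC = 2165.57/2237 = 0.968
At Y = 6037: C = 4483.57, APC = 4483.57/6037 = 0.743
Fall in APC = 0.968 − 0.743 = 0.225 ≈ 0.23

ΔAPC = 0.23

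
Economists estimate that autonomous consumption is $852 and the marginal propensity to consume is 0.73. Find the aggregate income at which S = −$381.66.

S = Y − C = -852 + 0.27Y
-852 + 0.27Y = -381.66, so 0.27Y = 470.34 and Y = 1742

Y = 1742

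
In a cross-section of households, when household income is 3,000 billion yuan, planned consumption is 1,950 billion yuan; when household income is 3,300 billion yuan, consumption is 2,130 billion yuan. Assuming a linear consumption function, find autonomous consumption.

a = 150

MPC = ΔC/ΔY = (2130 − 1950)/(3300 − 3000) = 180/300 = 0.6
a = C − MPC·Y = 1950 − 0.6(3000) = 1950 − 1800 = 150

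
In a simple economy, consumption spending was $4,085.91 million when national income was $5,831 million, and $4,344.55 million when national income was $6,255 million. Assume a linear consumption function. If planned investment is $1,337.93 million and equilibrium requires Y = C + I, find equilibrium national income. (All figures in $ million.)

MPC = (4344.55 − 4085.91)/(6255 − 5831) = 258.64/424 = 0.61
a = 4085.91 − 0.61(5831) = 529
Equilibrium: Y = 529 + 0.61Y + 1337.93
0.39Y = 1866.93, so Y = 1866.93/0.39 = 4787

Y = 4787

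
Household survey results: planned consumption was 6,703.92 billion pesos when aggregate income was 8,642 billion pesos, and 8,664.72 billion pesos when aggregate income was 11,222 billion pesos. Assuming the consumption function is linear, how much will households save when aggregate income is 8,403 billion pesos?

S = 1880.72

MPC = (8664.72 − 6703.92)/(11222 − 8642) = 1960.8/2580 = 0.76
a = 6703.92 − 0.76(8642) = 6703.92 − 6567.92 = 136
C = 136 + 0.76(8403) = 6522.28
S = 8403 − 6522.28 = 1880.72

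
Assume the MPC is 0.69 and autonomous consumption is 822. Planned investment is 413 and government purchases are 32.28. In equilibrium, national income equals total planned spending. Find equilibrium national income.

Y = C + I + G = 822 + 0.69Y + 413 + 32.28
Y − 0.69Y = 1267.28
0.31Y = 1267.28, so Y = 1267.28/0.31 = 4088

Y = 4088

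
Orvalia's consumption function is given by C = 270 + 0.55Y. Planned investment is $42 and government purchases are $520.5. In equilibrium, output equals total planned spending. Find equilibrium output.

Y = 1850

Y = C + I + G = 270 + 0.55Y + 42 + 520.5
Y − 0.55Y = 832.5
0.45Y = 832.5, so Y = 832.5/0.45 = 1850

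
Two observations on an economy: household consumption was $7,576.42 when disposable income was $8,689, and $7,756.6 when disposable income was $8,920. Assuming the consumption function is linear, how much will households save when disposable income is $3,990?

S = 78.8

MPC = (7756.6 − 7576.42)/(8920 − 8689) = 180.18/231 = 0.78
a = 7576.42 − 0.78(8689) = 7576.42 − 6777.42 = 799
C = 799 + 0.78(3990) = 3911.2
S = 3990 − 3911.2 = 78.8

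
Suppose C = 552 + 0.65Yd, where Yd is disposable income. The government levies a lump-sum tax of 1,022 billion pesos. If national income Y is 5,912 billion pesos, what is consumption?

Yd = Y − T = 5912 − 1022 = 4890
C = 552 + 0.65(4890) = 552 + 3178.5 = 3730.5

C = 3730.5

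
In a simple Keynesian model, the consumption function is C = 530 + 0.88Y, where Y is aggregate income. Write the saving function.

S = Y − C = Y − (530 + 0.88Y) = -530 + (1 − 0.88)Y

S = -530 + 0.12Y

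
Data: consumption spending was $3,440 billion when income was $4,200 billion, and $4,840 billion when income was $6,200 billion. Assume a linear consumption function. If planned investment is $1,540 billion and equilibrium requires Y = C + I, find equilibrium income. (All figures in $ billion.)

Y = 6800

MPC = (4840 − 3440)/(6200 − 4200) = 1400/2000 = 0.7
a = 3440 − 0.7(4200) = 500
Equilibrium: Y = 500 + 0.7Y + 1540
0.3Y = 2040, so Y = 2040/0.3 = 6800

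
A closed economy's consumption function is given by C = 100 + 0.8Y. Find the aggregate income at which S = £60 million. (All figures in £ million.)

Y = 800

S = Y − C = -100 + 0.2Y
-100 + 0.2Y = 60, so 0.2Y = 160 and Y = 800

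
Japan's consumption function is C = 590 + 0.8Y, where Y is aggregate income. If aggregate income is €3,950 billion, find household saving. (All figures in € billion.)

S = 200

C = 590 + 0.8(3950) = 590 + 3160 = 3750
S = Y − C = 3950 − 3750 = 200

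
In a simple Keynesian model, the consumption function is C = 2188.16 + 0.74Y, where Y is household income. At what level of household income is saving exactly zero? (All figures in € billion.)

Y = 8416

At break-even, C = Y: 2188.16 + 0.74Y = Y
0.26Y = 2188.16, so Y = 2188.16/0.26 = 8416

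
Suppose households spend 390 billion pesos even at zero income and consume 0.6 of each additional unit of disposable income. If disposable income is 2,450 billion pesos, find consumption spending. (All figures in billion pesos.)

C = 390 + 0.6(2450) = 390 + 1470 = 1860

C = 1860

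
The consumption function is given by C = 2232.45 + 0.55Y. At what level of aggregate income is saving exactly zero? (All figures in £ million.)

At break-even, C = Y: 2232.45 + 0.55Y = Y
0.45Y = 2232.45, so Y = 2232.45/0.45 = 4961

Y = 4961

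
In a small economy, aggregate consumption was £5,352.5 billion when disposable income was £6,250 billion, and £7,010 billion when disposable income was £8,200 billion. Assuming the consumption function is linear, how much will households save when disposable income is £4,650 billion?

MPC = (7010 − 5352.5)/(8200 − 6250) = 1657.5/1950 = 0.85
a = 5352.5 − 0.85(6250) = 5352.5 − 5312.5 = 40
C = 40 + 0.85(4650) = 3992.5
S = 4650 − 3992.5 = 657.5

S = 657.5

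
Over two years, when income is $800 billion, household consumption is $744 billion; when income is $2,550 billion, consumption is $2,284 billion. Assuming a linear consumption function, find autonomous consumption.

a = 40

MPC = ΔC/ΔY = (2284 − 744)/(2550 − 800) = 1540/1750 = 0.88
a = C − MPC·Y = 744 − 0.88(800) = 744 − 704 = 40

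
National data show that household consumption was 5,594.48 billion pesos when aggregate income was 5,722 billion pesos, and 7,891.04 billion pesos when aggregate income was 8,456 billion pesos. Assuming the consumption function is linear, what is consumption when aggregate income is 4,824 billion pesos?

C = 4840.16

MPC = (7891.04 − 5594.48)/(8456 − 5722) = 2296.56/2734 = 0.84
a = 5594.48 − 0.84(5722) = 5594.48 − 4806.48 = 788
C = 788 + 0.84(4824) = 788 + 4052.16 = 4840.16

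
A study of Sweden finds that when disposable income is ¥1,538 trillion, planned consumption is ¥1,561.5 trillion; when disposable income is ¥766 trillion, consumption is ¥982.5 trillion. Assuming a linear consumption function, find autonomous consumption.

a = 408

MPC = ΔC/ΔY = (1561.5 − 982.5)/(1538 − 766) = 579/772 = 0.75
a = C − MPC·Y = 982.5 − 0.75(766) = 982.5 − 574.5 = 408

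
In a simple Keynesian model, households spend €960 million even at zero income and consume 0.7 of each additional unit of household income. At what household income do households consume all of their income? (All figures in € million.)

At break-even, C = Y: 960 + 0.7Y = Y
0.3Y = 960, so Y = 960/0.3 = 3200

Y = 3200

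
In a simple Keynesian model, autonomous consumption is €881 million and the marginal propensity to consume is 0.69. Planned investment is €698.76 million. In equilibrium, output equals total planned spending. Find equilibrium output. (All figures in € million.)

Y = 5096

Y = C + I = 881 + 0.69Y + 698.76
Y − 0.69Y = 1579.76
0.31Y = 1579.76, so Y = 1579.76/0.31 = 5096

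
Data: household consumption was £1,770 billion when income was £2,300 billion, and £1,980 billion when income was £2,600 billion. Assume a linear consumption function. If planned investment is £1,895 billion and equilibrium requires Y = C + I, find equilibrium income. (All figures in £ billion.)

MPC = (1980 − 1770)/(2600 − 2300) = 210/300 = 0.7
a = 1770 − 0.7(2300) = 160
Equilibrium: Y = 160 + 0.7Y + 1895
0.3Y = 2055, so Y = 2055/0.3 = 6850

Y = 6850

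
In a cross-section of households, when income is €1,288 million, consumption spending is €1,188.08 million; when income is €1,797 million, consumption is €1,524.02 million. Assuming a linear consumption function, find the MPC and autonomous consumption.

MPC = 0.66; a = 338

MPC = ΔC/ΔY = (1524.02 − 1188.08)/(1797 − 1288) = 335.94/509 = 0.66
a = C − MPC·Y = 1188.08 − 0.66(1288) = 1188.08 − 850.08 = 338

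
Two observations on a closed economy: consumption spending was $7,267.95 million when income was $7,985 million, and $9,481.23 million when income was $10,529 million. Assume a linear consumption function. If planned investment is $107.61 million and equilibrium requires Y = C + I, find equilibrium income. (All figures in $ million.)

MPC = (9481.23 − 7267.95)/(10529 − 7985) = 2213.28/2544 = 0.87
a = 7267.95 − 0.87(7985) = 321
Equilibrium: Y = 321 + 0.87Y + 107.61
0.13Y = 428.61, so Y = 428.61/0.13 = 3297

Y = 3297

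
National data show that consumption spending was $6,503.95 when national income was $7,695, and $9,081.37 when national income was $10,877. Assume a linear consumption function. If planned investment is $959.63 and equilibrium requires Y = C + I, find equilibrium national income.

MPC = (9081.37 − 6503.95)/(10877 − 7695) = 2577.42/3182 = 0.81
a = 6503.95 − 0.81(7695) = 271
Equilibrium: Y = 271 + 0.81Y + 959.63
0.19Y = 1230.63, so Y = 1230.63/0.19 = 6477

Y = 6477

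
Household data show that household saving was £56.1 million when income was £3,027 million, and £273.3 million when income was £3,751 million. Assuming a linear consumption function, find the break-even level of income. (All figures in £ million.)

Y = 2840

MPS = ΔS/ΔY = (273.3 − 56.1)/(3751 − 3027) = 217.2/724 = 0.3
MPC = 1 − MPS = 0.7
From S(3027) = 56.1: −a + 0.3(3027) = 56.1, so a = 908.1 − 56.1 = 852
Break-even (S = 0): Y = a/MPS = 852/0.3 = 2840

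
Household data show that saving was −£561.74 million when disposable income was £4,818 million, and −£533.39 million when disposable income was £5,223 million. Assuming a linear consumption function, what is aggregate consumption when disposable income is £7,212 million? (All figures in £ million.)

C = 7606.16

MPS = ΔS/ΔY = (-533.39 − (-561.74))/(5223 − 4818) = 28.35/405 = 0.07
MPC = 1 − MPS = 0.93
Autonomous saving = -561.74 − 0.07(4818) = -899, so a = 899
C = 899 + 0.93(7212) = 899 + 6707.16 = 7606.16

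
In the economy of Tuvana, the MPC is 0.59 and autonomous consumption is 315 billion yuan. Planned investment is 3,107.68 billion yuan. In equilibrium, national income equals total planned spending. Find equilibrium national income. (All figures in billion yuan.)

Y = C + I = 315 + 0.59Y + 3107.68
Y − 0.59Y = 3422.68
0.41Y = 3422.68, so Y = 3422.68/0.41 = 8348

Y = 8348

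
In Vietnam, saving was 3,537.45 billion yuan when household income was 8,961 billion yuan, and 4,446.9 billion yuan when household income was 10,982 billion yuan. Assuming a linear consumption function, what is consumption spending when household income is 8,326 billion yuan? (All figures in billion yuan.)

C = 5074.3

MPS = ΔS/ΔY = (4446.9 − 3537.45)/(10982 − 8961) = 909.45/2021 = 0.45
MPC = 1 − MPS = 0.55
Autonomous saving = 3537.45 − 0.45(8961) = -495, so a = 495
C = 495 + 0.55(8326) = 495 + 4579.3 = 5074.3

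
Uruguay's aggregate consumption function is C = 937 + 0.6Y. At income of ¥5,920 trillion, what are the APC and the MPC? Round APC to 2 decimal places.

APC = 0.76; MPC = 0.6

MPC = 0.6 (the slope of the consumption function)
C = 937 + 0.6(5920) = 4489, so APC = 4489/5920 = 0.76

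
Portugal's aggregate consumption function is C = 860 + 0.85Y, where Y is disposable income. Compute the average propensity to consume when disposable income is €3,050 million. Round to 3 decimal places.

C = 860 + 0.85(3050) = 3452.5
APC = C/Y = 3452.5/3050 = 1.132

APC = 1.132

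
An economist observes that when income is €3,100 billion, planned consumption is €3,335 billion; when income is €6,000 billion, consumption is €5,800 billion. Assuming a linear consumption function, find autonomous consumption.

a = 700

MPC = ΔC/ΔY = (5800 − 3335)/(6000 − 3100) = 2465/2900 = 0.85
a = C − MPC·Y = 3335 − 0.85(3100) = 3335 − 2635 = 700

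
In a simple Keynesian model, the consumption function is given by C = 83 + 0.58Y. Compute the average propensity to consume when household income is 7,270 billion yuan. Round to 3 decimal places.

APC = 0.591

C = 83 + 0.58(7270) = 4299.6
APC = C/Y = 4299.6/7270 = 0.591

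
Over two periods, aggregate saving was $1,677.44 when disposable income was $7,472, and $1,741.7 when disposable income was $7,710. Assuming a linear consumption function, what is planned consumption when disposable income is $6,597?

C = 5155.81

MPS = ΔS/ΔY = (1741.7 − 1677.44)/(7710 − 7472) = 64.26/238 = 0.27
MPC = 1 − MPS = 0.73
Autonomous saving = 1677.44 − 0.27(7472) = -340, so a = 340
C = 340 + 0.73(6597) = 340 + 4815.81 = 5155.81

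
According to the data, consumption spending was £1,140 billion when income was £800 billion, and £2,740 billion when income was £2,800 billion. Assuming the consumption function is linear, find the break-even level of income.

Y = 2500

MPC = (2740 − 1140)/(2800 − 800) = 1600/2000 = 0.8
a = 1140 − 0.8(800) = 1140 − 640 = 500
Break-even: Y = a/(1−MPC) = 500/0.2 = 2500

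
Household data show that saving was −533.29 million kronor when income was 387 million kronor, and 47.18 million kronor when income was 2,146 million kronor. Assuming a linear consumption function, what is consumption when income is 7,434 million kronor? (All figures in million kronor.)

MPS = ΔS/ΔY = (47.18 − (-533.29))/(2146 − 387) = 580.47/1759 = 0.33
MPC = 1 − MPS = 0.67
Autonomous saving = -533.29 − 0.33(387) = -661, so a = 661
C = 661 + 0.67(7434) = 661 + 4980.78 = 5641.78

C = 5641.78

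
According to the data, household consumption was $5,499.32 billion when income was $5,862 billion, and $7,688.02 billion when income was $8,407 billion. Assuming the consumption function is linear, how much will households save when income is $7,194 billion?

S = 549.16

MPC = (7688.02 − 5499.32)/(8407 − 5862) = 2188.7/2545 = 0.86
a = 5499.32 − 0.86(5862) = 5499.32 − 5041.32 = 458
C = 458 + 0.86(7194) = 6644.84
S = 7194 − 6644.84 = 549.16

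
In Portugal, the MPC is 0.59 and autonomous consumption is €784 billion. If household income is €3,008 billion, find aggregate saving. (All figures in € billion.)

S = 449.28

C = 784 + 0.59(3008) = 784 + 1774.72 = 2558.72
S = Y − C = 3008 − 2558.72 = 449.28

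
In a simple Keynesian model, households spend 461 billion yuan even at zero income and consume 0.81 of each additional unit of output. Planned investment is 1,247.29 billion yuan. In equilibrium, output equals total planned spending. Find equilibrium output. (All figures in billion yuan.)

Y = 8991

Y = C + I = 461 + 0.81Y + 1247.29
Y − 0.81Y = 1708.29
0.19Y = 1708.29, so Y = 1708.29/0.19 = 8991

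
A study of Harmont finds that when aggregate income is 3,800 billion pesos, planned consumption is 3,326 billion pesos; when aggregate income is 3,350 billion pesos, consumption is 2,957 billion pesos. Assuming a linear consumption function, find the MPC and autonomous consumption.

MPC = ΔC/ΔY = (3326 − 2957)/(3800 − 3350) = 369/450 = 0.82
a = C − MPC·Y = 2957 − 0.82(3350) = 2957 − 2747 = 210

MPC = 0.82; a = 210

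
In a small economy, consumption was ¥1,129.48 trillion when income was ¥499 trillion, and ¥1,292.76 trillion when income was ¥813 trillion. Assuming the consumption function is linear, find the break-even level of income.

Y = 1812.5

MPC = (1292.76 − 1129.48)/(813 − 499) = 163.28/314 = 0.52
a = 1129.48 − 0.52(499) = 1129.48 − 259.48 = 870
Break-even: Y = a/(1−MPC) = 870/0.48 = 1812.5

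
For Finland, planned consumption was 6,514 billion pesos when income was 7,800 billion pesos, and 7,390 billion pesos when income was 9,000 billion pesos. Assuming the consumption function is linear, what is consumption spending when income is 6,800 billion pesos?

C = 5784

MPC = (7390 − 6514)/(9000 − 7800) = 876/1200 = 0.73
a = 6514 − 0.73(7800) = 6514 − 5694 = 820
C = 820 + 0.73(6800) = 820 + 4964 = 5784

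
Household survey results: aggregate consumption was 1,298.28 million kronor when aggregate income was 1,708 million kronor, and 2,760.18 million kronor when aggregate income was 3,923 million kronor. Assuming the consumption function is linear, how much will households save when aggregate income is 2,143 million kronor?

MPC = (2760.18 − 1298.28)/(3923 − 1708) = 1461.9/2215 = 0.66
a = 1298.28 − 0.66(1708) = 1298.28 − 1127.28 = 171
C = 171 + 0.66(2143) = 1585.38
S = 2143 − 1585.38 = 557.62

S = 557.62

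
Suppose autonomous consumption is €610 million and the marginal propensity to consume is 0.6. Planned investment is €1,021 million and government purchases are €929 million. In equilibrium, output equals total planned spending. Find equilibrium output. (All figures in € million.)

Y = C + I + G = 610 + 0.6Y + 1021 + 929
Y − 0.6Y = 2560
0.4Y = 2560, so Y = 2560/0.4 = 6400

Y = 6400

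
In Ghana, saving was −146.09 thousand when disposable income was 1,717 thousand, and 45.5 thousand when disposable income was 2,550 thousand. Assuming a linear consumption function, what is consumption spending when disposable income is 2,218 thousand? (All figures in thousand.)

C = 2248.86

MPS = ΔS/ΔY = (45.5 − (-146.09))/(2550 − 1717) = 191.59/833 = 0.23
MPC = 1 − MPS = 0.77
Autonomous saving = -146.09 − 0.23(1717) = -541, so a = 541
C = 541 + 0.77(2218) = 541 + 1707.86 = 2248.86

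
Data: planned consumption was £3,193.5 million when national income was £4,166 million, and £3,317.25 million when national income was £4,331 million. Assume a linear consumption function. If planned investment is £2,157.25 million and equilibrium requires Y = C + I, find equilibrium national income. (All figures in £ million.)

MPC = (3317.25 − 3193.5)/(4331 − 4166) = 123.75/165 = 0.75
a = 3193.5 − 0.75(4166) = 69
Equilibrium: Y = 69 + 0.75Y + 2157.25
0.25Y = 2226.25, so Y = 2226.25/0.25 = 8905

Y = 8905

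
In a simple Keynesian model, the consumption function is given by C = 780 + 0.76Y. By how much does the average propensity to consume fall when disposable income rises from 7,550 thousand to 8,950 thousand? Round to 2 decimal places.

At Y = 7550: C = 780 + 0.76(7550) = 6518, APC = 6518/7550 = 0.863
At Y = 8950: C = 7582, APC = 7582/8950 = 0.847
Fall in APC = 0.863 − 0.847 = 0.016 ≈ 0.02

ΔAPC = 0.02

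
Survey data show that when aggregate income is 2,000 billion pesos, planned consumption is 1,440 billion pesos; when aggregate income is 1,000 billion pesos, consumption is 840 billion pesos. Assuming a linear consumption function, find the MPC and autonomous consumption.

MPC = 0.6; a = 240

MPC = ΔC/ΔY = (1440 − 840)/(2000 − 1000) = 600/1000 = 0.6
a = C − MPC·Y = 840 − 0.6(1000) = 840 − 600 = 240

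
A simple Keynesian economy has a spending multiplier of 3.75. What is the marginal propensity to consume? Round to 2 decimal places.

k = 1/(1 − MPC), so 1 − MPC = 1/k = 1/3.75 = 0.2667
MPC = 1 − 0.2667 = 0.73

MPC = 0.73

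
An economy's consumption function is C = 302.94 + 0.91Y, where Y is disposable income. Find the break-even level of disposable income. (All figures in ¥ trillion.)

Y = 3366

At break-even, C = Y: 302.94 + 0.91Y = Y
0.09Y = 302.94, so Y = 302.94/0.09 = 3366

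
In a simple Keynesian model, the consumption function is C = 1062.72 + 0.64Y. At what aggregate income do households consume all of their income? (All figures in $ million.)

Y = 2952

At break-even, C = Y: 1062.72 + 0.64Y = Y
0.36Y = 1062.72, so Y = 1062.72/0.36 = 2952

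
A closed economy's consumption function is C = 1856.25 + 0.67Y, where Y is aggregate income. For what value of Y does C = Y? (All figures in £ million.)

Y = 5625

At break-even, C = Y: 1856.25 + 0.67Y = Y
0.33Y = 1856.25, so Y = 1856.25/0.33 = 5625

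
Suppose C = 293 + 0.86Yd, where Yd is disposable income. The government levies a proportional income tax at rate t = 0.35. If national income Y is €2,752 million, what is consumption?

C = 1831.368

Yd = (1 − 0.35)(2752) = 0.65(2752) = 1788.8
C = 293 + 0.86(1788.8) = 293 + 1538.368 = 1831.368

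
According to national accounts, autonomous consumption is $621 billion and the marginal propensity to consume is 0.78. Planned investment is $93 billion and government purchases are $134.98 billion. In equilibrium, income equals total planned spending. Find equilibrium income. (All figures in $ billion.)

Y = 3859

Y = C + I + G = 621 + 0.78Y + 93 + 134.98
Y − 0.78Y = 848.98
0.22Y = 848.98, so Y = 848.98/0.22 = 3859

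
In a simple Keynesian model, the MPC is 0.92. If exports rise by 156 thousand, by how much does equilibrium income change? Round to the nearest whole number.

ΔY ≈ 1950

The multiplier is 1/(1 − MPC) = 1/0.08.
ΔY = 156/0.08 = 1950.00 ≈ 1950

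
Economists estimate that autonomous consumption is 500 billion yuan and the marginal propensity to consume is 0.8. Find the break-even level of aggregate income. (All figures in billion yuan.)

Y = 2500

At break-even, C = Y: 500 + 0.8Y = Y
0.2Y = 500, so Y = 500/0.2 = 2500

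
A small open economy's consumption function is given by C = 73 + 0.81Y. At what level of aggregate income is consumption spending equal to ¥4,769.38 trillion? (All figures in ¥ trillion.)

73 + 0.81Y = 4769.38
0.81Y = 4696.38, so Y = 4696.38/0.81 = 5798

Y = 5798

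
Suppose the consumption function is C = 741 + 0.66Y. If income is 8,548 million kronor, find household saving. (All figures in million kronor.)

S = 2165.32

C = 741 + 0.66(8548) = 741 + 5641.68 = 6382.68
S = Y − C = 8548 − 6382.68 = 2165.32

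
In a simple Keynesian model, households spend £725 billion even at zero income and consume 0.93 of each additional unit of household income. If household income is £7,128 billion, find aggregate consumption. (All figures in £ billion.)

C = 7354.04

C = 725 + 0.93(7128) = 725 + 6629.04 = 7354.04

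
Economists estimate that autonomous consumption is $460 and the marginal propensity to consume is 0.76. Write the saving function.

S = -460 + 0.24Y

S = Y − C = Y − (460 + 0.76Y) = -460 + (1 − 0.76)Y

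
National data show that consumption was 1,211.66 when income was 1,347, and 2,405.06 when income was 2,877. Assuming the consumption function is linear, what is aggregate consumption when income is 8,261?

C = 6604.58

MPC = (2405.06 − 1211.66)/(2877 − 1347) = 1193.4/1530 = 0.78
a = 1211.66 − 0.78(1347) = 1211.66 − 1050.66 = 161
C = 161 + 0.78(8261) = 161 + 6443.58 = 6604.58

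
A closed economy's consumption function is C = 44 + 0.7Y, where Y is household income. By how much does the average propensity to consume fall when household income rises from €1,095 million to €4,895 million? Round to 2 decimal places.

ΔAPC = 0.03

At Y = 1095: C = 44 + 0.7(1095) = 810.5, APC = 810.5/1095 = 0.740
At Y = 4895: C = 3470.5, APC = 3470.5/4895 = 0.709
Fall in APC = 0.740 − 0.709 = 0.031 ≈ 0.03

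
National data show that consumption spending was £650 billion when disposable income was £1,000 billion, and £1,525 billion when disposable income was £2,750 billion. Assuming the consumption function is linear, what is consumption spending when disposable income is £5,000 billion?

C = 2650

MPC = (1525 − 650)/(2750 − 1000) = 875/1750 = 0.5
a = 650 − 0.5(1000) = 650 − 500 = 150
C = 150 + 0.5(5000) = 150 + 2500 = 2650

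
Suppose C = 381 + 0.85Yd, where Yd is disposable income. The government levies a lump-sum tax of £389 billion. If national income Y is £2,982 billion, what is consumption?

C = 2585.05

Yd = Y − T = 2982 − 389 = 2593
C = 381 + 0.85(2593) = 381 + 2204.05 = 2585.05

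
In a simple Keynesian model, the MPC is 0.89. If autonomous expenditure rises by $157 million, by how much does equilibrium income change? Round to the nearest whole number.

ΔY ≈ 1427

The multiplier is 1/(1 − MPC) = 1/0.11.
ΔY = 157/0.11 = 1427.27 ≈ 1427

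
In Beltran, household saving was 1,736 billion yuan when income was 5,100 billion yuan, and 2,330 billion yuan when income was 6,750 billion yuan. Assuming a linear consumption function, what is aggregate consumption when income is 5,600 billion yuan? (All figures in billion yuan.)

C = 3684

MPS = ΔS/ΔY = (2330 − 1736)/(6750 − 5100) = 594/1650 = 0.36
MPC = 1 − MPS = 0.64
Autonomous saving = 1736 − 0.36(5100) = -100, so a = 100
C = 100 + 0.64(5600) = 100 + 3584 = 3684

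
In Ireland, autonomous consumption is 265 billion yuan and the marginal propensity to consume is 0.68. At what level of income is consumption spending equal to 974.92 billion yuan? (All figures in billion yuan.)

Y = 1044

265 + 0.68Y = 974.92
0.68Y = 709.92, so Y = 709.92/0.68 = 1044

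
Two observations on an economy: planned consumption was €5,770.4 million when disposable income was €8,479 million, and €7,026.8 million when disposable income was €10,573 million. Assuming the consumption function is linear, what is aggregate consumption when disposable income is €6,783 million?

MPC = (7026.8 − 5770.4)/(10573 − 8479) = 1256.4/2094 = 0.6
a = 5770.4 − 0.6(8479) = 5770.4 − 5087.4 = 683
C = 683 + 0.6(6783) = 683 + 4069.8 = 4752.8

C = 4752.8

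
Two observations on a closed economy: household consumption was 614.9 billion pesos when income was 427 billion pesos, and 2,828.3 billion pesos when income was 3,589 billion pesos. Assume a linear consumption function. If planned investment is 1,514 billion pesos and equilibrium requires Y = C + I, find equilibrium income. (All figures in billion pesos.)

Y = 6100

MPC = (2828.3 − 614.9)/(3589 − 427) = 2213.4/3162 = 0.7
a = 614.9 − 0.7(427) = 316
Equilibrium: Y = 316 + 0.7Y + 1514
0.3Y = 1830, so Y = 1830/0.3 = 6100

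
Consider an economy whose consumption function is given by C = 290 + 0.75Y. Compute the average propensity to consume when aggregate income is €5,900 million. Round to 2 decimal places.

APC = 0.80

C = 290 + 0.75(5900) = 4715
APC = C/Y = 4715/5900 = 0.80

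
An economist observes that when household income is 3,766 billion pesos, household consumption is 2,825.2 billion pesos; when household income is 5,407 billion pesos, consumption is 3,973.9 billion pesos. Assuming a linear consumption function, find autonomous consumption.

a = 189

MPC = ΔC/ΔY = (3973.9 − 2825.2)/(5407 − 3766) = 1148.7/1641 = 0.7
a = C − MPC·Y = 2825.2 − 0.7(3766) = 2825.2 − 2636.2 = 189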